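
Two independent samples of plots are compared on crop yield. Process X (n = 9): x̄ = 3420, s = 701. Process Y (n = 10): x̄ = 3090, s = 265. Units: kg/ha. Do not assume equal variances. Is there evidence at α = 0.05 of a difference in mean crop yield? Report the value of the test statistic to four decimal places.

Let group 1 = process X, group 2 = process Y. H0: μ_1 = μ_2; H1: μ_1 ≠ μ_2 (Welch's two-sample t-test, two-sided).
t = (x̄_1 − x̄_2)/√(s_1²/n_1 + s_2²/n_2) = (3420 − 3090)/√(701²/9 + 265²/10) = 1.3294
Welch–Satterthwaite df ≈ 10.04
Two-sided p-value ≈ 0.2131
Since p ≈ 0.2131 > α = 0.05, fail to reject H0; the data do not provide sufficient evidence against H0.

1.3294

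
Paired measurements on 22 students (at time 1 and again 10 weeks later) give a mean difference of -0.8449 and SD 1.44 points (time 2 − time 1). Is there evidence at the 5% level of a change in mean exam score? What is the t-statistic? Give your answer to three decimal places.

-2.752

H0: μ_d = 0; H1: μ_d ≠ 0 (paired t-test on the differences, two-sided).
t = d̄/(s_d/√n) = -0.8449/(1.44/√22) = -2.752
df = n − 1 = 21
Two-sided p-value ≈ 0.012
Since p ≈ 0.012 < α = 0.05, reject H0; the data support H1.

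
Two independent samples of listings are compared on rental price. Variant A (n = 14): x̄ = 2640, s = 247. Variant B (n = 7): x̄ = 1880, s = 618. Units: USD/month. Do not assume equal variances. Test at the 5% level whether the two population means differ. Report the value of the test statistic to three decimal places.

Let group 1 = variant A, group 2 = variant B. H0: μ_1 = μ_2; H1: μ_1 ≠ μ_2 (Welch's two-sample t-test, two-sided).
t = (x̄_1 − x̄_2)/√(s_1²/n_1 + s_2²/n_2) = (2640 − 1880)/√(247²/14 + 618²/7) = 3.131
Welch–Satterthwaite df ≈ 6.98
Two-sided p-value ≈ 0.017
Since p ≈ 0.017 < α = 0.05, reject H0; the evidence is statistically significant.

3.131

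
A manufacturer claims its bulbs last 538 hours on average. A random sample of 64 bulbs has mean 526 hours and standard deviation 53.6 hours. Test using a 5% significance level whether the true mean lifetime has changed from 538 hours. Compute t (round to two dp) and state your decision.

t = -1.79; fail to reject H0

H0: μ = 538; H1: μ ≠ 538 (one-sample t-test, two-sided).
t = (x̄ − μ₀)/(s/√n) = (526 − 538)/(53.6/√64) = -1.79
df = n − 1 = 63
Two-sided p-value ≈ 0.078
Since p ≈ 0.078 > α = 0.05, fail to reject H0; the data do not provide sufficient evidence against H0.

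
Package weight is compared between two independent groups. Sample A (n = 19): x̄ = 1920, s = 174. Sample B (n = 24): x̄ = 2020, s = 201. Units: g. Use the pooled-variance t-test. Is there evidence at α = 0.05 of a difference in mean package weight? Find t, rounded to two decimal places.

-1.72

Let group 1 = sample A, group 2 = sample B. H0: μ_1 = μ_2; H1: μ_1 ≠ μ_2 (two-sample pooled-variance t-test, two-sided).
s_p² = [(19−1)·174² + (24−1)·201²]/(19+24−2) = 35955.9
t = (1920 − 2020)/√[35955.9·(1/19 + 1/24)] = -1.72
df = n₁ + n₂ − 2 = 41
Two-sided p-value ≈ 0.0935
Since p ≈ 0.0935 > α = 0.05, fail to reject H0; the evidence is not statistically significant.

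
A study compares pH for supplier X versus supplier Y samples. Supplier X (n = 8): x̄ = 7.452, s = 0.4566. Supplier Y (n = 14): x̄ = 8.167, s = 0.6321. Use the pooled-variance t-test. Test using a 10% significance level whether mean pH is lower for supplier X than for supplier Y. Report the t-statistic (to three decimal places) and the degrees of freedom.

t = -2.797, df = 20

Let group 1 = supplier X, group 2 = supplier Y. H0: μ_1 = μ_2; H1: μ_1 < μ_2 (two-sample pooled-variance t-test, left-tailed).
s_p² = [(8−1)·0.4566² + (14−1)·0.6321²]/(8+14−2) = 0.332677
t = (7.452 − 8.167)/√[0.332677·(1/8 + 1/14)] = -2.797
df = n₁ + n₂ − 2 = 20
p-value = P(T ≤ -2.797) ≈ 0.006
Since p ≈ 0.006 < α = 0.1, reject H0; the data support H1.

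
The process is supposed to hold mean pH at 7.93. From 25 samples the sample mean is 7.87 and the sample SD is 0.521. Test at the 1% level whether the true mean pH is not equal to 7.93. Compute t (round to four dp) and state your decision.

H0: μ = 7.93; H1: μ ≠ 7.93 (one-sample t-test, two-sided).
t = (x̄ − μ₀)/(s/√n) = (7.87 − 7.93)/(0.521/√25) = -0.5758
df = n − 1 = 24
Two-sided p-value ≈ 0.5701
Since p ≈ 0.5701 > α = 0.01, fail to reject H0; the evidence is not statistically significant.

t = -0.5758; fail to reject H0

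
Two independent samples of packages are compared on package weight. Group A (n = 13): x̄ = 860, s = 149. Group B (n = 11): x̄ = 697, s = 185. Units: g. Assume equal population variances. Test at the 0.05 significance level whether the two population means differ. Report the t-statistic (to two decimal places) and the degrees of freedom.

t = 2.39, df = 22

Let group 1 = group A, group 2 = group B. H0: μ_1 = μ_2; H1: μ_1 ≠ μ_2 (two-sample pooled-variance t-test, two-sided).
s_p² = [(13−1)·149² + (11−1)·185²]/(13+11−2) = 27666.5
t = (860 − 697)/√[27666.5·(1/13 + 1/11)] = 2.39
df = n₁ + n₂ − 2 = 22
Two-sided p-value ≈ 0.026
Since p ≈ 0.026 < α = 0.05, reject H0; the evidence is statistically significant.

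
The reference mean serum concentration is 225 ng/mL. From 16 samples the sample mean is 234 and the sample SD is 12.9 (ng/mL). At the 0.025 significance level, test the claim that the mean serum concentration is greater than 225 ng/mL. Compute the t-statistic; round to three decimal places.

2.791

H0: μ = 225; H1: μ > 225 (one-sample t-test, right-tailed).
t = (x̄ − μ₀)/(s/√n) = (234 − 225)/(12.9/√16) = 2.791
df = n − 1 = 15
p-value = P(T ≥ 2.791) ≈ 0.007
Since p ≈ 0.007 < α = 0.025, reject H0; the evidence is statistically significant.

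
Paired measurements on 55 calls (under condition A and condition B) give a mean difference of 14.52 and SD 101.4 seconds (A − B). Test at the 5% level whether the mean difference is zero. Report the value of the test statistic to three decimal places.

1.062

H0: μ_d = 0; H1: μ_d ≠ 0 (paired t-test on the differences, two-sided).
t = d̄/(s_d/√n) = 14.52/(101.4/√55) = 1.062
df = n − 1 = 54
Two-sided p-value ≈ 0.293
Since p ≈ 0.293 > α = 0.05, fail to reject H0; the evidence is not statistically significant.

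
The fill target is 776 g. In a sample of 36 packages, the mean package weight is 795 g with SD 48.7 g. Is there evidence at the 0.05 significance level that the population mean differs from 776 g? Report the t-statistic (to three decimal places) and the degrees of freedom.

t = 2.341, df = 35

H0: μ = 776; H1: μ ≠ 776 (one-sample t-test, two-sided).
t = (x̄ − μ₀)/(s/√n) = (795 − 776)/(48.7/√36) = 2.341
df = n − 1 = 35
Two-sided p-value ≈ 0.0251
Since p ≈ 0.0251 < α = 0.05, reject H0; the evidence is statistically significant.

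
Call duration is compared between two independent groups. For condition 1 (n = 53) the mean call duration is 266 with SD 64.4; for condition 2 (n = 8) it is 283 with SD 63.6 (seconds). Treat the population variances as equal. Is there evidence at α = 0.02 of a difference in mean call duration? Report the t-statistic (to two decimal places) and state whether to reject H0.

Let group 1 = condition 1, group 2 = condition 2. H0: μ_1 = μ_2; H1: μ_1 ≠ μ_2 (two-sample pooled-variance t-test, two-sided).
s_p² = [(53−1)·64.4² + (8−1)·63.6²]/(53+8−2) = 4135.21
t = (266 − 283)/√[4135.21·(1/53 + 1/8)] = -0.70
df = n₁ + n₂ − 2 = 59
Two-sided p-value ≈ 0.489
Since p ≈ 0.489 > α = 0.02, fail to reject H0; the data do not provide sufficient evidence against H0.

t = -0.70; fail to reject H0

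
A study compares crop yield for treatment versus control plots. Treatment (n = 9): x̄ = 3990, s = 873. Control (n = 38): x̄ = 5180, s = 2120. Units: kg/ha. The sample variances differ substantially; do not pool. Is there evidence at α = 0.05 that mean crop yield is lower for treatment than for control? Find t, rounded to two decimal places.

-2.64

Let group 1 = treatment, group 2 = control. H0: μ_1 = μ_2; H1: μ_1 < μ_2 (Welch's two-sample t-test, left-tailed).
t = (x̄_1 − x̄_2)/√(s_1²/n_1 + s_2²/n_2) = (3990 − 5180)/√(873²/9 + 2120²/38) = -2.64
Welch–Satterthwaite df ≈ 32.32
p-value = P(T ≤ -2.64) ≈ 0.006
Since p ≈ 0.006 < α = 0.05, reject H0; the data support H1.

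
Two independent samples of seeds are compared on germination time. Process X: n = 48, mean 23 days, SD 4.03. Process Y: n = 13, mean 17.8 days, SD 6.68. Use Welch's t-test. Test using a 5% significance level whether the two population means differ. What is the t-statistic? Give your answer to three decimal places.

2.678

Let group 1 = process X, group 2 = process Y. H0: μ_1 = μ_2; H1: μ_1 ≠ μ_2 (Welch's two-sample t-test, two-sided).
t = (x̄_1 − x̄_2)/√(s_1²/n_1 + s_2²/n_2) = (23 − 17.8)/√(4.03²/48 + 6.68²/13) = 2.678
Welch–Satterthwaite df ≈ 14.45
Two-sided p-value ≈ 0.0176
Since p ≈ 0.0176 < α = 0.05, reject H0; the data support H1.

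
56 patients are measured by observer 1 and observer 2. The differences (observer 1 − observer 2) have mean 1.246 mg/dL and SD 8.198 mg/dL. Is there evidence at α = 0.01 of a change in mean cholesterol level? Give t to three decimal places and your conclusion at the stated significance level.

H0: μ_d = 0; H1: μ_d ≠ 0 (paired t-test on the differences, two-sided).
t = d̄/(s_d/√n) = 1.246/(8.198/√56) = 1.137
df = n − 1 = 55
Two-sided p-value ≈ 0.2603
Since p ≈ 0.2603 > α = 0.01, fail to reject H0; the data do not provide sufficient evidence against H0.

t = 1.137; fail to reject H0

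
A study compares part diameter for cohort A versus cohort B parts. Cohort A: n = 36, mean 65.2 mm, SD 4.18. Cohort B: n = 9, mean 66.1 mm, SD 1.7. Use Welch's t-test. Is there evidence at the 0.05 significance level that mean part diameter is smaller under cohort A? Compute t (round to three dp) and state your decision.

t = -1.002; fail to reject H0

Let group 1 = cohort A, group 2 = cohort B. H0: μ_1 = μ_2; H1: μ_1 < μ_2 (Welch's two-sample t-test, left-tailed).
t = (x̄_1 − x̄_2)/√(s_1²/n_1 + s_2²/n_2) = (65.2 − 66.1)/√(4.18²/36 + 1.7²/9) = -1.002
Welch–Satterthwaite df ≈ 33.15
p-value = P(T ≤ -1.002) ≈ 0.162
Since p ≈ 0.162 > α = 0.05, fail to reject H0; the data do not provide sufficient evidence against H0.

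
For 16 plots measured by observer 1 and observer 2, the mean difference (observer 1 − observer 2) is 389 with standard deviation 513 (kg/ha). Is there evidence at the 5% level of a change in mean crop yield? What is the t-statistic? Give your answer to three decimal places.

H0: μ_d = 0; H1: μ_d ≠ 0 (paired t-test on the differences, two-sided).
t = d̄/(s_d/√n) = 389/(513/√16) = 3.033
df = n − 1 = 15
Two-sided p-value ≈ 0.0084
Since p ≈ 0.0084 < α = 0.05, reject H0; the evidence is statistically significant.

3.033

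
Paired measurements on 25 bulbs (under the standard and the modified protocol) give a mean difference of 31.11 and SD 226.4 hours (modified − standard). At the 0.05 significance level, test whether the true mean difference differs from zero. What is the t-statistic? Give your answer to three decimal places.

H0: μ_d = 0; H1: μ_d ≠ 0 (paired t-test on the differences, two-sided).
t = d̄/(s_d/√n) = 31.11/(226.4/√25) = 0.687
df = n − 1 = 24
Two-sided p-value ≈ 0.499
Since p ≈ 0.499 > α = 0.05, fail to reject H0; the data do not provide sufficient evidence against H0.

0.687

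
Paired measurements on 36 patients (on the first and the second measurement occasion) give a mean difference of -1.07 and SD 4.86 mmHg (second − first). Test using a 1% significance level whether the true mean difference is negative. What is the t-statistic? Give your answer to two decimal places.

H0: μ_d = 0; H1: μ_d < 0 (paired t-test on the differences, left-tailed).
t = d̄/(s_d/√n) = -1.07/(4.86/√36) = -1.32
df = n − 1 = 35
p-value = P(T ≤ -1.32) ≈ 0.098
Since p ≈ 0.098 > α = 0.01, fail to reject H0; the data do not provide sufficient evidence against H0.

-1.32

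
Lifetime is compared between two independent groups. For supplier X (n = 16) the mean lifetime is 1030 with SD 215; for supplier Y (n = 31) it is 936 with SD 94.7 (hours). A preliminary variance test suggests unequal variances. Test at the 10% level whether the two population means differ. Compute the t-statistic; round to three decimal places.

Let group 1 = supplier X, group 2 = supplier Y. H0: μ_1 = μ_2; H1: μ_1 ≠ μ_2 (Welch's two-sample t-test, two-sided).
t = (x̄_1 − x̄_2)/√(s_1²/n_1 + s_2²/n_2) = (1030 − 936)/√(215²/16 + 94.7²/31) = 1.667
Welch–Satterthwaite df ≈ 18.06
Two-sided p-value ≈ 0.1127
Since p ≈ 0.1127 > α = 0.1, fail to reject H0; the data do not provide sufficient evidence against H0.

1.667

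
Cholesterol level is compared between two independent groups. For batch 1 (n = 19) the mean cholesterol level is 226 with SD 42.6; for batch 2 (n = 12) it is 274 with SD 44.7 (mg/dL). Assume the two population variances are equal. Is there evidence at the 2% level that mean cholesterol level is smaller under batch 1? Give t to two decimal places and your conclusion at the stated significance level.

t = -3.00; reject H0

Let group 1 = batch 1, group 2 = batch 2. H0: μ_1 = μ_2; H1: μ_1 < μ_2 (two-sample pooled-variance t-test, left-tailed).
s_p² = [(19−1)·42.6² + (12−1)·44.7²]/(19+12−2) = 1884.3
t = (226 − 274)/√[1884.3·(1/19 + 1/12)] = -3.00
df = n₁ + n₂ − 2 = 29
p-value = P(T ≤ -3.00) ≈ 0.0028
Since p ≈ 0.0028 < α = 0.02, reject H0; the evidence is statistically significant.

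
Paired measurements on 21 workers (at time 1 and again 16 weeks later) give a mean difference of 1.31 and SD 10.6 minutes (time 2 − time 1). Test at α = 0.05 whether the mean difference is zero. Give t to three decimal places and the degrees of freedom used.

t = 0.566, df = 20

H0: μ_d = 0; H1: μ_d ≠ 0 (paired t-test on the differences, two-sided).
t = d̄/(s_d/√n) = 1.31/(10.6/√21) = 0.566
df = n − 1 = 20
Two-sided p-value ≈ 0.5775
Since p ≈ 0.5775 > α = 0.05, fail to reject H0; the evidence is not statistically significant.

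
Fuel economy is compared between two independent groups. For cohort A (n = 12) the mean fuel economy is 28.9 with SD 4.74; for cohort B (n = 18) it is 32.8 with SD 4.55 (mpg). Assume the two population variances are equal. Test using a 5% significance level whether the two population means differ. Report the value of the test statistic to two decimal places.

Let group 1 = cohort A, group 2 = cohort B. H0: μ_1 = μ_2; H1: μ_1 ≠ μ_2 (two-sample pooled-variance t-test, two-sided).
s_p² = [(12−1)·4.74² + (18−1)·4.55²]/(12+18−2) = 21.3959
t = (28.9 − 32.8)/√[21.3959·(1/12 + 1/18)] = -2.26
df = n₁ + n₂ − 2 = 28
Two-sided p-value ≈ 0.0316
Since p ≈ 0.0316 < α = 0.05, reject H0; the data support H1.

-2.26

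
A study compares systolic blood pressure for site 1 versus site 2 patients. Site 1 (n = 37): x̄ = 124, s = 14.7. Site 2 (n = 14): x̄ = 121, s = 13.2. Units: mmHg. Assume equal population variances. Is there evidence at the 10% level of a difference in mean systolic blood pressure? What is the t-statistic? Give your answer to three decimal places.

0.668

Let group 1 = site 1, group 2 = site 2. H0: μ_1 = μ_2; H1: μ_1 ≠ μ_2 (two-sample pooled-variance t-test, two-sided).
s_p² = [(37−1)·14.7² + (14−1)·13.2²]/(37+14−2) = 204.987
t = (124 − 121)/√[204.987·(1/37 + 1/14)] = 0.668
df = n₁ + n₂ − 2 = 49
Two-sided p-value ≈ 0.5074
Since p ≈ 0.5074 > α = 0.1, fail to reject H0; the evidence is not statistically significant.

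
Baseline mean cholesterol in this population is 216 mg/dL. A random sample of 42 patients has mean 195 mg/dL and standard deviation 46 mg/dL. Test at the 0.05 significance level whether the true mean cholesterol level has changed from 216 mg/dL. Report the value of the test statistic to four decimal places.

H0: μ = 216; H1: μ ≠ 216 (one-sample t-test, two-sided).
t = (x̄ − μ₀)/(s/√n) = (195 − 216)/(46/√42) = -2.9586
df = n − 1 = 41
Two-sided p-value ≈ 0.005
Since p ≈ 0.005 < α = 0.05, reject H0; the data support H1.

-2.9586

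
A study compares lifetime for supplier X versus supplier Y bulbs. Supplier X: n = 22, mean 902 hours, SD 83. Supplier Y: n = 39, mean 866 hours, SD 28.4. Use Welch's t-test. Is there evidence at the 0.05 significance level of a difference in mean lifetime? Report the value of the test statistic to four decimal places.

Let group 1 = supplier X, group 2 = supplier Y. H0: μ_1 = μ_2; H1: μ_1 ≠ μ_2 (Welch's two-sample t-test, two-sided).
t = (x̄_1 − x̄_2)/√(s_1²/n_1 + s_2²/n_2) = (902 − 866)/√(83²/22 + 28.4²/39) = 1.9704
Welch–Satterthwaite df ≈ 23.81
Two-sided p-value ≈ 0.061
Since p ≈ 0.061 > α = 0.05, fail to reject H0; the data do not provide sufficient evidence against H0.

1.9704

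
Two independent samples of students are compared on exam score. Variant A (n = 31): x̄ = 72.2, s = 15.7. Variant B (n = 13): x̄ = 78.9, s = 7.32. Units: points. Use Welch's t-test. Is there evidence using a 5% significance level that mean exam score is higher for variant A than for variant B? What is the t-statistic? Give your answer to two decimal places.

-1.93

Let group 1 = variant A, group 2 = variant B. H0: μ_1 = μ_2; H1: μ_1 > μ_2 (Welch's two-sample t-test, right-tailed).
t = (x̄_1 − x̄_2)/√(s_1²/n_1 + s_2²/n_2) = (72.2 − 78.9)/√(15.7²/31 + 7.32²/13) = -1.93
Welch–Satterthwaite df ≈ 41.37
p-value = P(T ≥ -1.93) ≈ 0.9696
Since p ≈ 0.9696 > α = 0.05, fail to reject H0; the evidence is not statistically significant.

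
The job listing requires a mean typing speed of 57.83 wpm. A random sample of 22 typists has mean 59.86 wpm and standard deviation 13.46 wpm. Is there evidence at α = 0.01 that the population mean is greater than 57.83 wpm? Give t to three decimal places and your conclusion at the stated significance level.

t = 0.707; fail to reject H0

H0: μ = 57.83; H1: μ > 57.83 (one-sample t-test, right-tailed).
t = (x̄ − μ₀)/(s/√n) = (59.86 − 57.83)/(13.46/√22) = 0.707
df = n − 1 = 21
p-value = P(T ≥ 0.707) ≈ 0.244
Since p ≈ 0.244 > α = 0.01, fail to reject H0; the evidence is not statistically significant.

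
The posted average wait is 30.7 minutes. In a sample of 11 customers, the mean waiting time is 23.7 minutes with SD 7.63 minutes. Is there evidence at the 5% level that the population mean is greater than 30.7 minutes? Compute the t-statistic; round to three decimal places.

-3.043

H0: μ = 30.7; H1: μ > 30.7 (one-sample t-test, right-tailed).
t = (x̄ − μ₀)/(s/√n) = (23.7 − 30.7)/(7.63/√11) = -3.043
df = n − 1 = 10
p-value = P(T ≥ -3.043) ≈ 0.9938
Since p ≈ 0.9938 > α = 0.05, fail to reject H0; the evidence is not statistically significant.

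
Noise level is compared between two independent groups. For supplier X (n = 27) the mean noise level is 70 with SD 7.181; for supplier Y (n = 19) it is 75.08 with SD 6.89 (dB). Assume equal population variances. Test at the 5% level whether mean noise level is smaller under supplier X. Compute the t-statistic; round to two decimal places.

Let group 1 = supplier X, group 2 = supplier Y. H0: μ_1 = μ_2; H1: μ_1 < μ_2 (two-sample pooled-variance t-test, left-tailed).
s_p² = [(27−1)·7.181² + (19−1)·6.89²]/(27+19−2) = 49.8917
t = (70 − 75.08)/√[49.8917·(1/27 + 1/19)] = -2.40
df = n₁ + n₂ − 2 = 44
p-value = P(T ≤ -2.40) ≈ 0.010
Since p ≈ 0.010 < α = 0.05, reject H0; the evidence is statistically significant.

-2.40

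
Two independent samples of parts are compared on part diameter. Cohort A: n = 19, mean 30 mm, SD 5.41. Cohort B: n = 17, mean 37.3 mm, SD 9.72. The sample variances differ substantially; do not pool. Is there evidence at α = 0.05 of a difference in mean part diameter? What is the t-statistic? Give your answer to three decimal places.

Let group 1 = cohort A, group 2 = cohort B. H0: μ_1 = μ_2; H1: μ_1 ≠ μ_2 (Welch's two-sample t-test, two-sided).
t = (x̄_1 − x̄_2)/√(s_1²/n_1 + s_2²/n_2) = (30 − 37.3)/√(5.41²/19 + 9.72²/17) = -2.740
Welch–Satterthwaite df ≈ 24.43
Two-sided p-value ≈ 0.011
Since p ≈ 0.011 < α = 0.05, reject H0; the evidence is statistically significant.

-2.740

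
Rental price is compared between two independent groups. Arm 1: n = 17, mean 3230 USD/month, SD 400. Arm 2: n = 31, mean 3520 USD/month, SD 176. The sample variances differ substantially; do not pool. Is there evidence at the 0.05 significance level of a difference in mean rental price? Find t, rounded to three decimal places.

-2.842

Let group 1 = arm 1, group 2 = arm 2. H0: μ_1 = μ_2; H1: μ_1 ≠ μ_2 (Welch's two-sample t-test, two-sided).
t = (x̄_1 − x̄_2)/√(s_1²/n_1 + s_2²/n_2) = (3230 − 3520)/√(400²/17 + 176²/31) = -2.842
Welch–Satterthwaite df ≈ 19.46
Two-sided p-value ≈ 0.0103
Since p ≈ 0.0103 < α = 0.05, reject H0; the data support H1.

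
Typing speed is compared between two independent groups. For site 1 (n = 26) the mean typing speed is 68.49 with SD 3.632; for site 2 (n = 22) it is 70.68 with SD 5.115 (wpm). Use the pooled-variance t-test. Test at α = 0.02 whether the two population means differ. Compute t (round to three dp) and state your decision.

Let group 1 = site 1, group 2 = site 2. H0: μ_1 = μ_2; H1: μ_1 ≠ μ_2 (two-sample pooled-variance t-test, two-sided).
s_p² = [(26−1)·3.632² + (22−1)·5.115²]/(26+22−2) = 19.1133
t = (68.49 − 70.68)/√[19.1133·(1/26 + 1/22)] = -1.729
df = n₁ + n₂ − 2 = 46
Two-sided p-value ≈ 0.0905
Since p ≈ 0.0905 > α = 0.02, fail to reject H0; the evidence is not statistically significant.

t = -1.729; fail to reject H0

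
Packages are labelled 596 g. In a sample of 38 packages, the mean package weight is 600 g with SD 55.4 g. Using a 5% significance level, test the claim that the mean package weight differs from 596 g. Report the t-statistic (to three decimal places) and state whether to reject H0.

t = 0.445; fail to reject H0

H0: μ = 596; H1: μ ≠ 596 (one-sample t-test, two-sided).
t = (x̄ − μ₀)/(s/√n) = (600 − 596)/(55.4/√38) = 0.445
df = n − 1 = 37
Two-sided p-value ≈ 0.6589
Since p ≈ 0.6589 > α = 0.05, fail to reject H0; the data do not provide sufficient evidence against H0.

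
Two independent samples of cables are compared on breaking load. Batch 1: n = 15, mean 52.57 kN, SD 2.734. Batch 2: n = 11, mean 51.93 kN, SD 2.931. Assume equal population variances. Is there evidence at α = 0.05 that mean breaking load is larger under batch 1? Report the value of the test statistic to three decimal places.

0.572

Let group 1 = batch 1, group 2 = batch 2. H0: μ_1 = μ_2; H1: μ_1 > μ_2 (two-sample pooled-variance t-test, right-tailed).
s_p² = [(15−1)·2.734² + (11−1)·2.931²]/(15+11−2) = 7.93976
t = (52.57 − 51.93)/√[7.93976·(1/15 + 1/11)] = 0.572
df = n₁ + n₂ − 2 = 24
p-value = P(T ≥ 0.572) ≈ 0.2863
Since p ≈ 0.2863 > α = 0.05, fail to reject H0; the data do not provide sufficient evidence against H0.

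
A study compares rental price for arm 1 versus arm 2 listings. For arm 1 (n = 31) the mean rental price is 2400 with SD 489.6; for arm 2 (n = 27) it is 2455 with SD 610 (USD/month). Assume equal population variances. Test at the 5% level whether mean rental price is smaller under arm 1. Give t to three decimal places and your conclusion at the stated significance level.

t = -0.381; fail to reject H0

Let group 1 = arm 1, group 2 = arm 2. H0: μ_1 = μ_2; H1: μ_1 < μ_2 (two-sample pooled-variance t-test, left-tailed).
s_p² = [(31−1)·489.6² + (27−1)·610²]/(31+27−2) = 301176
t = (2400 − 2455)/√[301176·(1/31 + 1/27)] = -0.381
df = n₁ + n₂ − 2 = 56
p-value = P(T ≤ -0.381) ≈ 0.352
Since p ≈ 0.352 > α = 0.05, fail to reject H0; the data do not provide sufficient evidence against H0.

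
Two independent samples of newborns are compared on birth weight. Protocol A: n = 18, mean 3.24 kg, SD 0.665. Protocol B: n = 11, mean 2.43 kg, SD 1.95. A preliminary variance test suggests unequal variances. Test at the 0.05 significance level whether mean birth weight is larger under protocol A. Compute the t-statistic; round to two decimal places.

1.33

Let group 1 = protocol A, group 2 = protocol B. H0: μ_1 = μ_2; H1: μ_1 > μ_2 (Welch's two-sample t-test, right-tailed).
t = (x̄_1 − x̄_2)/√(s_1²/n_1 + s_2²/n_2) = (3.24 − 2.43)/√(0.665²/18 + 1.95²/11) = 1.33
Welch–Satterthwaite df ≈ 11.44
p-value = P(T ≥ 1.33) ≈ 0.105
Since p ≈ 0.105 > α = 0.05, fail to reject H0; the evidence is not statistically significant.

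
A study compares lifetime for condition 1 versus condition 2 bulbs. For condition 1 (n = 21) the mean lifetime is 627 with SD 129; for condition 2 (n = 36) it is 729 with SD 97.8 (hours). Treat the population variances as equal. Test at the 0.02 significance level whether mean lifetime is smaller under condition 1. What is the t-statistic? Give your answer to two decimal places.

Let group 1 = condition 1, group 2 = condition 2. H0: μ_1 = μ_2; H1: μ_1 < μ_2 (two-sample pooled-variance t-test, left-tailed).
s_p² = [(21−1)·129² + (36−1)·97.8²]/(21+36−2) = 12138
t = (627 − 729)/√[12138·(1/21 + 1/36)] = -3.37
df = n₁ + n₂ − 2 = 55
p-value = P(T ≤ -3.37) ≈ 0.001
Since p ≈ 0.001 < α = 0.02, reject H0; the data support H1.

-3.37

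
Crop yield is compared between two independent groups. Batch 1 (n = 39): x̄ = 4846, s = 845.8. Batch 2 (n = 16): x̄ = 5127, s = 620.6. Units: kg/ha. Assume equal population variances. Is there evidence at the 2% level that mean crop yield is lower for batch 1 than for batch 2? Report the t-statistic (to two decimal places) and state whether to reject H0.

Let group 1 = batch 1, group 2 = batch 2. H0: μ_1 = μ_2; H1: μ_1 < μ_2 (two-sample pooled-variance t-test, left-tailed).
s_p² = [(39−1)·845.8² + (16−1)·620.6²]/(39+16−2) = 621915
t = (4846 − 5127)/√[621915·(1/39 + 1/16)] = -1.20
df = n₁ + n₂ − 2 = 53
p-value = P(T ≤ -1.20) ≈ 0.1177
Since p ≈ 0.1177 > α = 0.02, fail to reject H0; the evidence is not statistically significant.

t = -1.20; fail to reject H0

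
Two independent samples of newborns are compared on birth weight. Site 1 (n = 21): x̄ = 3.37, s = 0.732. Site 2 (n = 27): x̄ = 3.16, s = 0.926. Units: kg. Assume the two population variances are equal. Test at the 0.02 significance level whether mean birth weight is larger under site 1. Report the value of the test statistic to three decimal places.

0.852

Let group 1 = site 1, group 2 = site 2. H0: μ_1 = μ_2; H1: μ_1 > μ_2 (two-sample pooled-variance t-test, right-tailed).
s_p² = [(21−1)·0.732² + (27−1)·0.926²]/(21+27−2) = 0.717627
t = (3.37 − 3.16)/√[0.717627·(1/21 + 1/27)] = 0.852
df = n₁ + n₂ − 2 = 46
p-value = P(T ≥ 0.852) ≈ 0.1993
Since p ≈ 0.1993 > α = 0.02, fail to reject H0; the data do not provide sufficient evidence against H0.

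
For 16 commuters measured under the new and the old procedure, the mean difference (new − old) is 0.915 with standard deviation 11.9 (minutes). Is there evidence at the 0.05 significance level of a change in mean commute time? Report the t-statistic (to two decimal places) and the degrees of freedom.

H0: μ_d = 0; H1: μ_d ≠ 0 (paired t-test on the differences, two-sided).
t = d̄/(s_d/√n) = 0.915/(11.9/√16) = 0.31
df = n − 1 = 15
Two-sided p-value ≈ 0.763
Since p ≈ 0.763 > α = 0.05, fail to reject H0; the evidence is not statistically significant.

t = 0.31, df = 15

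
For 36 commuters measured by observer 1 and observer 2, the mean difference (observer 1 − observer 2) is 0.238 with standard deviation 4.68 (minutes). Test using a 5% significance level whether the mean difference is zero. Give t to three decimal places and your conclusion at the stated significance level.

H0: μ_d = 0; H1: μ_d ≠ 0 (paired t-test on the differences, two-sided).
t = d̄/(s_d/√n) = 0.238/(4.68/√36) = 0.305
df = n − 1 = 35
Two-sided p-value ≈ 0.7621
Since p ≈ 0.7621 > α = 0.05, fail to reject H0; the evidence is not statistically significant.

t = 0.305; fail to reject H0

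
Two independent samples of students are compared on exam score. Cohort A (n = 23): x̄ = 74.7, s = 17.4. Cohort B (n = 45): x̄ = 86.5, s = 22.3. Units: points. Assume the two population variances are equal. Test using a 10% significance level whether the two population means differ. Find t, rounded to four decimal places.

-2.2138

Let group 1 = cohort A, group 2 = cohort B. H0: μ_1 = μ_2; H1: μ_1 ≠ μ_2 (two-sample pooled-variance t-test, two-sided).
s_p² = [(23−1)·17.4² + (45−1)·22.3²]/(23+45−2) = 432.447
t = (74.7 − 86.5)/√[432.447·(1/23 + 1/45)] = -2.2138
df = n₁ + n₂ − 2 = 66
Two-sided p-value ≈ 0.030
Since p ≈ 0.030 < α = 0.1, reject H0; the evidence is statistically significant.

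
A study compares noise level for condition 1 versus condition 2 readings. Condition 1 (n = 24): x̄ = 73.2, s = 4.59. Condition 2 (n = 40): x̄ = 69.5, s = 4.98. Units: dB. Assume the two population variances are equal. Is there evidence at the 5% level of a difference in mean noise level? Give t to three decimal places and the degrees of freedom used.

t = 2.961, df = 62

Let group 1 = condition 1, group 2 = condition 2. H0: μ_1 = μ_2; H1: μ_1 ≠ μ_2 (two-sample pooled-variance t-test, two-sided).
s_p² = [(24−1)·4.59² + (40−1)·4.98²]/(24+40−2) = 23.4158
t = (73.2 − 69.5)/√[23.4158·(1/24 + 1/40)] = 2.961
df = n₁ + n₂ − 2 = 62
Two-sided p-value ≈ 0.004
Since p ≈ 0.004 < α = 0.05, reject H0; the data support H1.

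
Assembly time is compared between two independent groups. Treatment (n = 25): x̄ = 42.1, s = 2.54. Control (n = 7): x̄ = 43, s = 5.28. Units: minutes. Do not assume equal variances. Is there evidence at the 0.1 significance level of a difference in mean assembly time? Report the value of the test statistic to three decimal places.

-0.437

Let group 1 = treatment, group 2 = control. H0: μ_1 = μ_2; H1: μ_1 ≠ μ_2 (Welch's two-sample t-test, two-sided).
t = (x̄_1 − x̄_2)/√(s_1²/n_1 + s_2²/n_2) = (42.1 − 43)/√(2.54²/25 + 5.28²/7) = -0.437
Welch–Satterthwaite df ≈ 6.80
Two-sided p-value ≈ 0.676
Since p ≈ 0.676 > α = 0.1, fail to reject H0; the evidence is not statistically significant.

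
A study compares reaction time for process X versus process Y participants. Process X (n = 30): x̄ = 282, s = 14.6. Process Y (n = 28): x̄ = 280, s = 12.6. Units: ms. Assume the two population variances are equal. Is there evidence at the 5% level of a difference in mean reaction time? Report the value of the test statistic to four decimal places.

0.5567

Let group 1 = process X, group 2 = process Y. H0: μ_1 = μ_2; H1: μ_1 ≠ μ_2 (two-sample pooled-variance t-test, two-sided).
s_p² = [(30−1)·14.6² + (28−1)·12.6²]/(30+28−2) = 186.931
t = (282 − 280)/√[186.931·(1/30 + 1/28)] = 0.5567
df = n₁ + n₂ − 2 = 56
Two-sided p-value ≈ 0.580
Since p ≈ 0.580 > α = 0.05, fail to reject H0; the evidence is not statistically significant.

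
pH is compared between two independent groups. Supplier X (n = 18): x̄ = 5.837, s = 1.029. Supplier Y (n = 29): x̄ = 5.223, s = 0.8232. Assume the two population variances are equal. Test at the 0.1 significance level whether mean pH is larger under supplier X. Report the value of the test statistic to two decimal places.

Let group 1 = supplier X, group 2 = supplier Y. H0: μ_1 = μ_2; H1: μ_1 > μ_2 (two-sample pooled-variance t-test, right-tailed).
s_p² = [(18−1)·1.029² + (29−1)·0.8232²]/(18+29−2) = 0.821661
t = (5.837 − 5.223)/√[0.821661·(1/18 + 1/29)] = 2.26
df = n₁ + n₂ − 2 = 45
p-value = P(T ≥ 2.26) ≈ 0.014
Since p ≈ 0.014 < α = 0.1, reject H0; the data support H1.

2.26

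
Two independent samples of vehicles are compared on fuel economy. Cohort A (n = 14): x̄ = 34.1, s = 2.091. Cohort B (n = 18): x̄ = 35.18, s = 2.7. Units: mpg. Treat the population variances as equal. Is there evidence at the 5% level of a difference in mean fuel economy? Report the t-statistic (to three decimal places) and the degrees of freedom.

t = -1.235, df = 30

Let group 1 = cohort A, group 2 = cohort B. H0: μ_1 = μ_2; H1: μ_1 ≠ μ_2 (two-sample pooled-variance t-test, two-sided).
s_p² = [(14−1)·2.091² + (18−1)·2.7²]/(14+18−2) = 6.02566
t = (34.1 − 35.18)/√[6.02566·(1/14 + 1/18)] = -1.235
df = n₁ + n₂ − 2 = 30
Two-sided p-value ≈ 0.227
Since p ≈ 0.227 > α = 0.05, fail to reject H0; the evidence is not statistically significant.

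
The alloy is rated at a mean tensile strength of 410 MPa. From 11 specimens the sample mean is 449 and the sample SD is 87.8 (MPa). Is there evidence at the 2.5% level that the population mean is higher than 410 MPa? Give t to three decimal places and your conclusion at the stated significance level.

H0: μ = 410; H1: μ > 410 (one-sample t-test, right-tailed).
t = (x̄ − μ₀)/(s/√n) = (449 − 410)/(87.8/√11) = 1.473
df = n − 1 = 10
p-value = P(T ≥ 1.473) ≈ 0.086
Since p ≈ 0.086 > α = 0.025, fail to reject H0; the data do not provide sufficient evidence against H0.

t = 1.473; fail to reject H0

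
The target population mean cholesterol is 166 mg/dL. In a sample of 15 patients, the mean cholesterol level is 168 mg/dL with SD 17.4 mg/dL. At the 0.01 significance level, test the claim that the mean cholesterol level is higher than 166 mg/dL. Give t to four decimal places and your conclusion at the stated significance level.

t = 0.4452; fail to reject H0

H0: μ = 166; H1: μ > 166 (one-sample t-test, right-tailed).
t = (x̄ − μ₀)/(s/√n) = (168 − 166)/(17.4/√15) = 0.4452
df = n − 1 = 14
p-value = P(T ≥ 0.4452) ≈ 0.332
Since p ≈ 0.332 > α = 0.01, fail to reject H0; the data do not provide sufficient evidence against H0.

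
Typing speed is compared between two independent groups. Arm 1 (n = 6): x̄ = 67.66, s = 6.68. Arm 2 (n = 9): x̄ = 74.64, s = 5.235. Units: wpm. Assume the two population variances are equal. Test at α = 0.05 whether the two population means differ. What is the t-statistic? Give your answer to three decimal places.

-2.270

Let group 1 = arm 1, group 2 = arm 2. H0: μ_1 = μ_2; H1: μ_1 ≠ μ_2 (two-sample pooled-variance t-test, two-sided).
s_p² = [(6−1)·6.68² + (9−1)·5.235²]/(6+9−2) = 34.0272
t = (67.66 − 74.64)/√[34.0272·(1/6 + 1/9)] = -2.270
df = n₁ + n₂ − 2 = 13
Two-sided p-value ≈ 0.0408
Since p ≈ 0.0408 < α = 0.05, reject H0; the data support H1.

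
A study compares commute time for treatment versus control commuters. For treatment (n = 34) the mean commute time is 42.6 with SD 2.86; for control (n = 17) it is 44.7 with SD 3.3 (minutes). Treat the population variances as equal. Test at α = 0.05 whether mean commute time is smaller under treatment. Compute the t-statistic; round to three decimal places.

-2.348

Let group 1 = treatment, group 2 = control. H0: μ_1 = μ_2; H1: μ_1 < μ_2 (two-sample pooled-variance t-test, left-tailed).
s_p² = [(34−1)·2.86² + (17−1)·3.3²]/(34+17−2) = 9.06463
t = (42.6 − 44.7)/√[9.06463·(1/34 + 1/17)] = -2.348
df = n₁ + n₂ − 2 = 49
p-value = P(T ≤ -2.348) ≈ 0.011
Since p ≈ 0.011 < α = 0.05, reject H0; the evidence is statistically significant.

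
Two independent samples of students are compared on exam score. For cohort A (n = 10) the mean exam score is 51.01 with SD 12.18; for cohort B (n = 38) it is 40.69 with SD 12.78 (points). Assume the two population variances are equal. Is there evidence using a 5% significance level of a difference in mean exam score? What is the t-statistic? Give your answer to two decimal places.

Let group 1 = cohort A, group 2 = cohort B. H0: μ_1 = μ_2; H1: μ_1 ≠ μ_2 (two-sample pooled-variance t-test, two-sided).
s_p² = [(10−1)·12.18² + (38−1)·12.78²]/(10+38−2) = 160.398
t = (51.01 − 40.69)/√[160.398·(1/10 + 1/38)] = 2.29
df = n₁ + n₂ − 2 = 46
Two-sided p-value ≈ 0.0265
Since p ≈ 0.0265 < α = 0.05, reject H0; the evidence is statistically significant.

2.29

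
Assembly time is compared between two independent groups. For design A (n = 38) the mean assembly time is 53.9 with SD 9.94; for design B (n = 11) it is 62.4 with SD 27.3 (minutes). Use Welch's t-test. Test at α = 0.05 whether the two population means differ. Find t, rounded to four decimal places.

Let group 1 = design A, group 2 = design B. H0: μ_1 = μ_2; H1: μ_1 ≠ μ_2 (Welch's two-sample t-test, two-sided).
t = (x̄_1 − x̄_2)/√(s_1²/n_1 + s_2²/n_2) = (53.9 − 62.4)/√(9.94²/38 + 27.3²/11) = -1.0134
Welch–Satterthwaite df ≈ 10.78
Two-sided p-value ≈ 0.333
Since p ≈ 0.333 > α = 0.05, fail to reject H0; the evidence is not statistically significant.

-1.0134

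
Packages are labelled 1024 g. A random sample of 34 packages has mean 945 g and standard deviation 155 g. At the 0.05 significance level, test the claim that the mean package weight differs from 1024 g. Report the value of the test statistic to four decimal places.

-2.9719

H0: μ = 1024; H1: μ ≠ 1024 (one-sample t-test, two-sided).
t = (x̄ − μ₀)/(s/√n) = (945 − 1024)/(155/√34) = -2.9719
df = n − 1 = 33
Two-sided p-value ≈ 0.0055
Since p ≈ 0.0055 < α = 0.05, reject H0; the evidence is statistically significant.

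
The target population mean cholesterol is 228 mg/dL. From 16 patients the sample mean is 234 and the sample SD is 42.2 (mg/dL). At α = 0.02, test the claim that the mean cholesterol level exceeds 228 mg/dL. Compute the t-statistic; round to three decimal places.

H0: μ = 228; H1: μ > 228 (one-sample t-test, right-tailed).
t = (x̄ − μ₀)/(s/√n) = (234 − 228)/(42.2/√16) = 0.569
df = n − 1 = 15
p-value = P(T ≥ 0.569) ≈ 0.289
Since p ≈ 0.289 > α = 0.02, fail to reject H0; the evidence is not statistically significant.

0.569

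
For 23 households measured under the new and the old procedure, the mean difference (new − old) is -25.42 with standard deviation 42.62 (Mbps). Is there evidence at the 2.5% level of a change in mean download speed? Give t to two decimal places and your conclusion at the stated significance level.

H0: μ_d = 0; H1: μ_d ≠ 0 (paired t-test on the differences, two-sided).
t = d̄/(s_d/√n) = -25.42/(42.62/√23) = -2.86
df = n − 1 = 22
Two-sided p-value ≈ 0.0091
Since p ≈ 0.0091 < α = 0.025, reject H0; the data support H1.

t = -2.86; reject H0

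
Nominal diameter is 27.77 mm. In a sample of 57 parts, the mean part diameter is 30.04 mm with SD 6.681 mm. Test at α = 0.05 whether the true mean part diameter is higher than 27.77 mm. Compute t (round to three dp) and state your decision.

H0: μ = 27.77; H1: μ > 27.77 (one-sample t-test, right-tailed).
t = (x̄ − μ₀)/(s/√n) = (30.04 − 27.77)/(6.681/√57) = 2.565
df = n − 1 = 56
p-value = P(T ≥ 2.565) ≈ 0.0065
Since p ≈ 0.0065 < α = 0.05, reject H0; the evidence is statistically significant.

t = 2.565; reject H0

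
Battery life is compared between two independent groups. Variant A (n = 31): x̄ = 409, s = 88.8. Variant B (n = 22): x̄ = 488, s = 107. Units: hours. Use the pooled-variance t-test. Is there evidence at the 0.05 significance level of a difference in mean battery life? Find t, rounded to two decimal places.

-2.93

Let group 1 = variant A, group 2 = variant B. H0: μ_1 = μ_2; H1: μ_1 ≠ μ_2 (two-sample pooled-variance t-test, two-sided).
s_p² = [(31−1)·88.8² + (22−1)·107²]/(31+22−2) = 9352.79
t = (409 − 488)/√[9352.79·(1/31 + 1/22)] = -2.93
df = n₁ + n₂ − 2 = 51
Two-sided p-value ≈ 0.0051
Since p ≈ 0.0051 < α = 0.05, reject H0; the data support H1.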